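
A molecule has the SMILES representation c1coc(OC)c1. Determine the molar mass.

Atom tally by fragment:
  furan ring core → C:4 H:4 O:1
  (− 1 ring H displaced by substituents)
  + OCH3 → C:1 H:3 O:1
Element totals:
  C: 5
  H: 6
  O: 2
Molecular formula: C5H6O2.
  M = 5(12.011) + 6(1.008) + 2(15.999)
    = 60.055 + 6.048 + 31.998 = 98.101

98.10 g/mol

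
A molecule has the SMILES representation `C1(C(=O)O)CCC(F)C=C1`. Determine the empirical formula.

Atom tally by fragment:
  cyclohexene ring core → C:6 H:10
  (− 2 ring H displaced by substituents)
  + COOH → C:1 H:1 O:2
  + F → F:1
Element totals:
  C: 7
  H: 9
  F: 1
  O: 2
Molecular formula: C7H9FO2.
gcd of subscripts (7, 1, 9, 2) = 1, so the empirical formula equals the molecular formula.

C7H9FO2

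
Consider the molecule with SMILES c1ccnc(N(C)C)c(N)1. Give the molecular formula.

C7H11N3

Atom tally by fragment:
  pyridine ring core → C:5 H:5 N:1
  (− 2 ring H displaced by substituents)
  + N(CH3)2 → N:1 C:2 H:6
  + NH2 → N:1 H:2
Element totals:
  C: 7
  H: 11
  N: 3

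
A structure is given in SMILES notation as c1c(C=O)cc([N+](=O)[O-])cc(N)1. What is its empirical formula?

Atom tally by fragment:
  benzene ring core → C:6 H:6
  (− 3 ring H displaced by substituents)
  + CHO → C:1 H:1 O:1
  + NO2 → N:1 O:2
  + NH2 → N:1 H:2
Element totals:
  C: 7
  H: 6
  N: 2
  O: 3
Molecular formula: C7H6N2O3.
gcd of subscripts (7, 6, 2, 3) = 1, so the empirical formula equals the molecular formula.

C7H6N2O3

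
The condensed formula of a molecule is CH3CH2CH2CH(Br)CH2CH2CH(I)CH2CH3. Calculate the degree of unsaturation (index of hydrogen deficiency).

0

Atom tally by fragment:
  CH3 → C:1 H:3
  CH2 → C:1 H:2
  CH2 → C:1 H:2
  CH(Br) → C:1 H:1 Br:1
  CH2 → C:1 H:2
  CH2 → C:1 H:2
  CH(I) → C:1 H:1 I:1
  CH2 → C:1 H:2
  CH3 → C:1 H:3
Element totals:
  C: 9
  H: 18
  Br: 1
  I: 1
Molecular formula: C9H18BrI.
DoU = (2C + 2 + N − H − X) / 2 = (2·9 + 2 + 0 − 18 − 2) / 2 = 0.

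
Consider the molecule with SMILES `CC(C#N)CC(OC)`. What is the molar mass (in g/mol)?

Atom tally by fragment:
  CH3 → C:1 H:3
  CH(CN) → C:2 H:1 N:1
  CH2 → C:1 H:2
  CH2OCH3 → C:2 H:5 O:1
Element totals:
  C: 6
  H: 11
  N: 1
  O: 1
Molecular formula: C6H11NO.
  M = 6(12.011) + 11(1.008) + 14.007 + 15.999
    = 72.066 + 11.088 + 14.007 + 15.999 = 113.160

113.16 g/mol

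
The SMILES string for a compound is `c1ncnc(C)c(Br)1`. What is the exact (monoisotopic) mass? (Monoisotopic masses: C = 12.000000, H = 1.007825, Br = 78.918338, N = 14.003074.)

Atom tally by fragment:
  pyrimidine ring core → C:4 H:4 N:2
  (− 2 ring H displaced by substituents)
  + CH3 → C:1 H:3
  + Br → Br:1
Element totals:
  C: 5
  H: 5
  Br: 1
  N: 2
Molecular formula: C5H5BrN2.
  M = 5(12.0) + 5(1.007825) + 78.918338 + 2(14.003074)
    = 60.000000 + 5.039125 + 78.918338 + 28.006148 = 171.963611

171.9636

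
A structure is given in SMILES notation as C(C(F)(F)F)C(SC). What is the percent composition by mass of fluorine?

Atom tally by fragment:
  F3CCH2 → C:2 H:2 F:3
  CH2SCH3 → C:2 H:5 S:1
Element totals:
  C: 4
  H: 7
  F: 3
  S: 1
Molecular formula: C4H7F3S.
Molar mass = 144.154 g/mol.
Mass from F: 3 × 18.998 = 56.994 g/mol.
%F = 56.994 / 144.154 × 100 = 39.54%.

39.54%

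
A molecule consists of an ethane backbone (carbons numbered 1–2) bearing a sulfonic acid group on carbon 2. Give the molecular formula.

Atom tally by fragment:
  CH3 → C:1 H:3
  CH2SO3H → C:1 H:3 S:1 O:3
Element totals:
  C: 2
  H: 6
  O: 3
  S: 1

C2H6O3S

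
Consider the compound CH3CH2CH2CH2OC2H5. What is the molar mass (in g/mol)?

Atom tally by fragment:
  CH3 → C:1 H:3
  CH2 → C:1 H:2
  CH2 → C:1 H:2
  CH2OC2H5 → C:3 H:7 O:1
Element totals:
  C: 6
  H: 14
  O: 1
Molecular formula: C6H14O.
  M = 6(12.011) + 14(1.008) + 15.999
    = 72.066 + 14.112 + 15.999 = 102.177

102.18 g/mol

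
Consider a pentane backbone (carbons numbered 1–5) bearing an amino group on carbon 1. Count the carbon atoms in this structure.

5

Atom tally by fragment:
  H2NCH2 → C:1 H:4 N:1
  CH2 → C:1 H:2
  CH2 → C:1 H:2
  CH2 → C:1 H:2
  CH3 → C:1 H:3
Element totals:
  C: 5
  H: 13
  N: 1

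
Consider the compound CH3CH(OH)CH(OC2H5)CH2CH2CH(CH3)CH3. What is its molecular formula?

C10H22O2

Atom tally by fragment:
  CH3 → C:1 H:3
  CH(OH) → C:1 H:2 O:1
  CH(OC2H5) → C:3 H:6 O:1
  CH2 → C:1 H:2
  CH2 → C:1 H:2
  CH(CH3) → C:2 H:4
  CH3 → C:1 H:3
Element totals:
  C: 10
  H: 22
  O: 2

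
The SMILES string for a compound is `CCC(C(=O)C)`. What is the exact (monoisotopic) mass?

Atom tally by fragment:
  CH3 → C:1 H:3
  CH2 → C:1 H:2
  CH2COCH3 → C:3 H:5 O:1
Element totals:
  C: 5
  H: 10
  O: 1
Molecular formula: C5H10O.
  M = 5(12.0) + 10(1.007825) + 15.994915
    = 60.000000 + 10.078250 + 15.994915 = 86.073165

86.0732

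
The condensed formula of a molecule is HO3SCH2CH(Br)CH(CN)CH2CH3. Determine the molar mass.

256.11 g/mol

Atom tally by fragment:
  HO3SCH2 → C:1 H:3 S:1 O:3
  CH(Br) → C:1 H:1 Br:1
  CH(CN) → C:2 H:1 N:1
  CH2 → C:1 H:2
  CH3 → C:1 H:3
Element totals:
  C: 6
  H: 10
  Br: 1
  N: 1
  O: 3
  S: 1
Molecular formula: C6H10BrNO3S.
  M = 6(12.011) + 10(1.008) + 79.904 + 14.007 + 3(15.999) + 32.06
    = 72.066 + 10.080 + 79.904 + 14.007 + 47.997 + 32.060 = 256.114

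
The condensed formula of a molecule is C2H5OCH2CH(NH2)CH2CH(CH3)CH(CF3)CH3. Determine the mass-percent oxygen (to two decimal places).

Element totals:
  C: 10
  H: 20
  F: 3
  N: 1
  O: 1
Molecular formula: C10H20F3NO.
Molar mass = 227.270 g/mol.
Mass from O: 1 × 15.999 = 15.999 g/mol.
%O = 15.999 / 227.270 × 100 = 7.04%.

7.04%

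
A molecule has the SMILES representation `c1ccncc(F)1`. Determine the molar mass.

Atom tally by fragment:
  pyridine ring core → C:5 H:5 N:1
  (− 1 ring H displaced by substituents)
  + F → F:1
Element totals:
  C: 5
  H: 4
  F: 1
  N: 1
Molecular formula: C5H4FN.
  M = 5(12.011) + 4(1.008) + 18.998 + 14.007
    = 60.055 + 4.032 + 18.998 + 14.007 = 97.092

97.09 g/mol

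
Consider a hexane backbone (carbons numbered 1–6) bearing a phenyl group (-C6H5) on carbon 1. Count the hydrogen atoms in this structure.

18

Atom tally by fragment:
  C6H5CH2 → C:7 H:7
  CH2 → C:1 H:2
  CH2 → C:1 H:2
  CH2 → C:1 H:2
  CH2 → C:1 H:2
  CH3 → C:1 H:3
Element totals:
  C: 12
  H: 18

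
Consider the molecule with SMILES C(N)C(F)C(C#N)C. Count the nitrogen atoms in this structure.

Atom tally by fragment:
  H2NCH2 → C:1 H:4 N:1
  CH(F) → C:1 H:1 F:1
  CH(CN) → C:2 H:1 N:1
  CH3 → C:1 H:3
Element totals:
  C: 5
  H: 9
  F: 1
  N: 2

2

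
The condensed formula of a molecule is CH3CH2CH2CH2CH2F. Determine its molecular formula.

Atom tally by fragment:
  CH3 → C:1 H:3
  CH2 → C:1 H:2
  CH2 → C:1 H:2
  CH2 → C:1 H:2
  CH2F → C:1 H:2 F:1
Element totals:
  C: 5
  H: 11
  F: 1

C5H11F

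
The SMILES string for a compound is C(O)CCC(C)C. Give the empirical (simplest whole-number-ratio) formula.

C6H14O

Atom tally by fragment:
  HOCH2 → C:1 H:3 O:1
  CH2 → C:1 H:2
  CH2 → C:1 H:2
  CH(CH3) → C:2 H:4
  CH3 → C:1 H:3
Element totals:
  C: 6
  H: 14
  O: 1
Molecular formula: C6H14O.
gcd of subscripts (6, 14, 1) = 1, so the empirical formula equals the molecular formula.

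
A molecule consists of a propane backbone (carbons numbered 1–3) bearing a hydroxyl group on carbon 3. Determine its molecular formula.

C3H8O

Atom tally by fragment:
  CH3 → C:1 H:3
  CH2 → C:1 H:2
  CH2OH → C:1 H:3 O:1
Element totals:
  C: 3
  H: 8
  O: 1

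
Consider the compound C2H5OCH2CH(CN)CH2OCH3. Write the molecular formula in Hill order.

C7H13NO2

Atom tally by fragment:
  C2H5OCH2 → C:3 H:7 O:1
  CH(CN) → C:2 H:1 N:1
  CH2OCH3 → C:2 H:5 O:1
Element totals:
  C: 7
  H: 13
  N: 1
  O: 2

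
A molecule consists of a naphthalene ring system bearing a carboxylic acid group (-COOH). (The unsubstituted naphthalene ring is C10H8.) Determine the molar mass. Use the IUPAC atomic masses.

Atom tally by fragment:
  naphthalene ring system core → C:10 H:8
  (− 1 ring H displaced by substituents)
  + COOH → C:1 H:1 O:2
Element totals:
  C: 11
  H: 8
  O: 2
Molecular formula: C11H8O2.
  M = 11(12.011) + 8(1.008) + 2(15.999)
    = 132.121 + 8.064 + 31.998 = 172.183

172.18 g/mol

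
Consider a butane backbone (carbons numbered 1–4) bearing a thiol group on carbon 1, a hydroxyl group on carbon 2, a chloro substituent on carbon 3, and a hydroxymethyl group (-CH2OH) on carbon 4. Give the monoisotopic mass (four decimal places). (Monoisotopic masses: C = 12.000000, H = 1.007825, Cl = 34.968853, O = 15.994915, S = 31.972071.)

170.0168

Atom tally by fragment:
  HSCH2 → C:1 H:3 S:1
  CH(OH) → C:1 H:2 O:1
  CH(Cl) → C:1 H:1 Cl:1
  CH2CH2OH → C:2 H:5 O:1
Element totals:
  C: 5
  H: 11
  Cl: 1
  O: 2
  S: 1
Molecular formula: C5H11ClO2S.
  M = 5(12.0) + 11(1.007825) + 34.968853 + 2(15.994915) + 31.972071
    = 60.000000 + 11.086075 + 34.968853 + 31.989830 + 31.972071 = 170.016829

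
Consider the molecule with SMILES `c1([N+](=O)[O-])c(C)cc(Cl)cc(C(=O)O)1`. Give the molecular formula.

Atom tally by fragment:
  benzene ring core → C:6 H:6
  (− 4 ring H displaced by substituents)
  + NO2 → N:1 O:2
  + CH3 → C:1 H:3
  + Cl → Cl:1
  + COOH → C:1 H:1 O:2
Element totals:
  C: 8
  H: 6
  Cl: 1
  N: 1
  O: 4

C8H6ClNO4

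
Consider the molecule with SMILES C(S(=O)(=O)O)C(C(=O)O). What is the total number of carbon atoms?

3

Atom tally by fragment:
  HO3SCH2 → C:1 H:3 S:1 O:3
  CH2COOH → C:2 H:3 O:2
Element totals:
  C: 3
  H: 6
  O: 5
  S: 1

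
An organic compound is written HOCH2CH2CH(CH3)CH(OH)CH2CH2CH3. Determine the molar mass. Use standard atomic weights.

146.23 g/mol

Element totals:
  C: 8
  H: 18
  O: 2
Molecular formula: C8H18O2.
  M = 8(12.011) + 18(1.008) + 2(15.999)
    = 96.088 + 18.144 + 31.998 = 146.230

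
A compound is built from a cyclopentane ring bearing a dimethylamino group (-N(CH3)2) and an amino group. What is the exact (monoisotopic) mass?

128.1313

Atom tally by fragment:
  cyclopentane ring core → C:5 H:10
  (− 2 ring H displaced by substituents)
  + N(CH3)2 → N:1 C:2 H:6
  + NH2 → N:1 H:2
Element totals:
  C: 7
  H: 16
  N: 2
Molecular formula: C7H16N2.
  M = 7(12.0) + 16(1.007825) + 2(14.003074)
    = 84.000000 + 16.125200 + 28.006148 = 128.131348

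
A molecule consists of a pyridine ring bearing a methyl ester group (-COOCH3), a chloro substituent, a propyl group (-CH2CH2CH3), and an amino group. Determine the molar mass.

228.68 g/mol

Atom tally by fragment:
  pyridine ring core → C:5 H:5 N:1
  (− 4 ring H displaced by substituents)
  + COOCH3 → C:2 H:3 O:2
  + Cl → Cl:1
  + CH2CH2CH3 → C:3 H:7
  + NH2 → N:1 H:2
Element totals:
  C: 10
  H: 13
  Cl: 1
  N: 2
  O: 2
Molecular formula: C10H13ClN2O2.
  M = 10(12.011) + 13(1.008) + 35.45 + 2(14.007) + 2(15.999)
    = 120.110 + 13.104 + 35.450 + 28.014 + 31.998 = 228.676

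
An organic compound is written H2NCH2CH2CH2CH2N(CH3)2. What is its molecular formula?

C6H16N2

Atom tally by fragment:
  H2NCH2 → C:1 H:4 N:1
  CH2 → C:1 H:2
  CH2 → C:1 H:2
  CH2N(CH3)2 → C:3 H:8 N:1
Element totals:
  C: 6
  H: 16
  N: 2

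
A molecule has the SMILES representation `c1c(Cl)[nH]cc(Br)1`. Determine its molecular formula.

Atom tally by fragment:
  pyrrole ring core → C:4 H:5 N:1
  (− 2 ring H displaced by substituents)
  + Cl → Cl:1
  + Br → Br:1
Element totals:
  C: 4
  H: 3
  Br: 1
  Cl: 1
  N: 1

C4H3BrClN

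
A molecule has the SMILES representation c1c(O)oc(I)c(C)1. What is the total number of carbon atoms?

5

Atom tally by fragment:
  furan ring core → C:4 H:4 O:1
  (− 3 ring H displaced by substituents)
  + OH → O:1 H:1
  + I → I:1
  + CH3 → C:1 H:3
Element totals:
  C: 5
  H: 5
  I: 1
  O: 2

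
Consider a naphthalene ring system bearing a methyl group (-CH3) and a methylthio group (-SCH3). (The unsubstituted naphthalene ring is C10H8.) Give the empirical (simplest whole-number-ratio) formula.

C12H12S

Atom tally by fragment:
  naphthalene ring system core → C:10 H:8
  (− 2 ring H displaced by substituents)
  + CH3 → C:1 H:3
  + SCH3 → C:1 H:3 S:1
Element totals:
  C: 12
  H: 12
  S: 1
Molecular formula: C12H12S.
gcd of subscripts (12, 12, 1) = 1, so the empirical formula equals the molecular formula.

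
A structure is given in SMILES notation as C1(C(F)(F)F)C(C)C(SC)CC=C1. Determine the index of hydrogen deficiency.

Atom tally by fragment:
  cyclohexene ring core → C:6 H:10
  (− 3 ring H displaced by substituents)
  + CF3 → C:1 F:3
  + CH3 → C:1 H:3
  + SCH3 → C:1 H:3 S:1
Element totals:
  C: 9
  H: 13
  F: 3
  S: 1
Molecular formula: C9H13F3S.
DoU = (2C + 2 + N − H − X) / 2 = (2·9 + 2 + 0 − 13 − 3) / 2 = 2.

2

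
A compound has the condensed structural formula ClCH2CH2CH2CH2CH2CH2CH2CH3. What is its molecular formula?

C8H17Cl

Atom tally by fragment:
  ClCH2 → C:1 H:2 Cl:1
  CH2 → C:1 H:2
  CH2 → C:1 H:2
  CH2 → C:1 H:2
  CH2 → C:1 H:2
  CH2 → C:1 H:2
  CH2 → C:1 H:2
  CH3 → C:1 H:3
Element totals:
  C: 8
  H: 17
  Cl: 1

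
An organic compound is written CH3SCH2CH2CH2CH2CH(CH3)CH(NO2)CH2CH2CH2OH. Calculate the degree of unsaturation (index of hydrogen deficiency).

Atom tally by fragment:
  CH3SCH2 → C:2 H:5 S:1
  CH2 → C:1 H:2
  CH2 → C:1 H:2
  CH2 → C:1 H:2
  CH(CH3) → C:2 H:4
  CH(NO2) → C:1 H:1 N:1 O:2
  CH2 → C:1 H:2
  CH2CH2OH → C:2 H:5 O:1
Element totals:
  C: 11
  H: 23
  N: 1
  O: 3
  S: 1
Molecular formula: C11H23NO3S.
DoU = (2C + 2 + N − H − X) / 2 = (2·11 + 2 + 1 − 23 − 0) / 2 = 1.

1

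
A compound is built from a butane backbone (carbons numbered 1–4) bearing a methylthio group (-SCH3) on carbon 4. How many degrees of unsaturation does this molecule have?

Atom tally by fragment:
  CH3 → C:1 H:3
  CH2 → C:1 H:2
  CH2 → C:1 H:2
  CH2SCH3 → C:2 H:5 S:1
Element totals:
  C: 5
  H: 12
  S: 1
Molecular formula: C5H12S.
DoU = (2C + 2 + N − H − X) / 2 = (2·5 + 2 + 0 − 12 − 0) / 2 = 0.

0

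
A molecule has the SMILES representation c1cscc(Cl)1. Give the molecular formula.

Atom tally by fragment:
  thiophene ring core → C:4 H:4 S:1
  (− 1 ring H displaced by substituents)
  + Cl → Cl:1
Element totals:
  C: 4
  H: 3
  Cl: 1
  S: 1

C4H3ClS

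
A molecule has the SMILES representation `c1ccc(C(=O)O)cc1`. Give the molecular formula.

Atom tally by fragment:
  benzene ring core → C:6 H:6
  (− 1 ring H displaced by substituents)
  + COOH → C:1 H:1 O:2
Element totals:
  C: 7
  H: 6
  O: 2

C7H6O2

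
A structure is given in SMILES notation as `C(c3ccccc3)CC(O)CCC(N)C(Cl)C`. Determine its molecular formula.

Atom tally by fragment:
  C6H5CH2 → C:7 H:7
  CH2 → C:1 H:2
  CH(OH) → C:1 H:2 O:1
  CH2 → C:1 H:2
  CH2 → C:1 H:2
  CH(NH2) → C:1 H:3 N:1
  CH(Cl) → C:1 H:1 Cl:1
  CH3 → C:1 H:3
Element totals:
  C: 14
  H: 22
  Cl: 1
  N: 1
  O: 1

C14H22ClNO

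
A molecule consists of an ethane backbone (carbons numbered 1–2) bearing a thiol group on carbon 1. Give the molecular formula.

C2H6S

Atom tally by fragment:
  HSCH2 → C:1 H:3 S:1
  CH3 → C:1 H:3
Element totals:
  C: 2
  H: 6
  S: 1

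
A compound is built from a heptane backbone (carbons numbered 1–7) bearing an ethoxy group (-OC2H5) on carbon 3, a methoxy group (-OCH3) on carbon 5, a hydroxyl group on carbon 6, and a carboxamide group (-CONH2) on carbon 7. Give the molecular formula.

Atom tally by fragment:
  CH3 → C:1 H:3
  CH2 → C:1 H:2
  CH(OC2H5) → C:3 H:6 O:1
  CH2 → C:1 H:2
  CH(OCH3) → C:2 H:4 O:1
  CH(OH) → C:1 H:2 O:1
  CH2CONH2 → C:2 H:4 O:1 N:1
Element totals:
  C: 11
  H: 23
  N: 1
  O: 4

C11H23NO4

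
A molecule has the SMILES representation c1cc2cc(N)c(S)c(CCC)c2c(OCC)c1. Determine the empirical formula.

C15H19NOS

Atom tally by fragment:
  naphthalene ring system core → C:10 H:8
  (− 4 ring H displaced by substituents)
  + NH2 → N:1 H:2
  + SH → S:1 H:1
  + CH2CH2CH3 → C:3 H:7
  + OC2H5 → C:2 H:5 O:1
Element totals:
  C: 15
  H: 19
  N: 1
  O: 1
  S: 1
Molecular formula: C15H19NOS.
gcd of subscripts (15, 19, 1, 1, 1) = 1, so the empirical formula equals the molecular formula.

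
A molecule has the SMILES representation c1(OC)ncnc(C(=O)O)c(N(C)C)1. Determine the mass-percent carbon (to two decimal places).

48.73%

Atom tally by fragment:
  pyrimidine ring core → C:4 H:4 N:2
  (− 3 ring H displaced by substituents)
  + OCH3 → C:1 H:3 O:1
  + COOH → C:1 H:1 O:2
  + N(CH3)2 → N:1 C:2 H:6
Element totals:
  C: 8
  H: 11
  N: 3
  O: 3
Molecular formula: C8H11N3O3.
Molar mass = 197.194 g/mol.
Mass from C: 8 × 12.011 = 96.088 g/mol.
%C = 96.088 / 197.194 × 100 = 48.73%.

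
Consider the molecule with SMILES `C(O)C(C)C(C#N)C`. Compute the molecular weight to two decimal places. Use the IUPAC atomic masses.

113.16 g/mol

Atom tally by fragment:
  HOCH2 → C:1 H:3 O:1
  CH(CH3) → C:2 H:4
  CH(CN) → C:2 H:1 N:1
  CH3 → C:1 H:3
Element totals:
  C: 6
  H: 11
  N: 1
  O: 1
Molecular formula: C6H11NO.
  M = 6(12.011) + 11(1.008) + 14.007 + 15.999
    = 72.066 + 11.088 + 14.007 + 15.999 = 113.160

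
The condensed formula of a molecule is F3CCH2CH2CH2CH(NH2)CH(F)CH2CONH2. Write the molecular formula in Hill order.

Atom tally by fragment:
  F3CCH2 → C:2 H:2 F:3
  CH2 → C:1 H:2
  CH2 → C:1 H:2
  CH(NH2) → C:1 H:3 N:1
  CH(F) → C:1 H:1 F:1
  CH2CONH2 → C:2 H:4 O:1 N:1
Element totals:
  C: 8
  H: 14
  F: 4
  N: 2
  O: 1

C8H14F4N2O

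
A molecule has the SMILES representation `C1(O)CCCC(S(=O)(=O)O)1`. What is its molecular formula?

C5H10O4S

Atom tally by fragment:
  cyclopentane ring core → C:5 H:10
  (− 2 ring H displaced by substituents)
  + OH → O:1 H:1
  + SO3H → S:1 O:3 H:1
Element totals:
  C: 5
  H: 10
  O: 4
  S: 1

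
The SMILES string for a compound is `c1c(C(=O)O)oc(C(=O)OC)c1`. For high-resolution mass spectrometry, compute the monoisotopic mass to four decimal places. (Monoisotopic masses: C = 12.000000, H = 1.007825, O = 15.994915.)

170.0215

Atom tally by fragment:
  furan ring core → C:4 H:4 O:1
  (− 2 ring H displaced by substituents)
  + COOH → C:1 H:1 O:2
  + COOCH3 → C:2 H:3 O:2
Element totals:
  C: 7
  H: 6
  O: 5
Molecular formula: C7H6O5.
  M = 7(12.0) + 6(1.007825) + 5(15.994915)
    = 84.000000 + 6.046950 + 79.974575 = 170.021525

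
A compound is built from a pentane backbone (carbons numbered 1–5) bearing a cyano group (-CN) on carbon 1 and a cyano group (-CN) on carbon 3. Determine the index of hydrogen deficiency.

Atom tally by fragment:
  NCCH2 → C:2 H:2 N:1
  CH2 → C:1 H:2
  CH(CN) → C:2 H:1 N:1
  CH2 → C:1 H:2
  CH3 → C:1 H:3
Element totals:
  C: 7
  H: 10
  N: 2
Molecular formula: C7H10N2.
DoU = (2C + 2 + N − H − X) / 2 = (2·7 + 2 + 2 − 10 − 0) / 2 = 4.

4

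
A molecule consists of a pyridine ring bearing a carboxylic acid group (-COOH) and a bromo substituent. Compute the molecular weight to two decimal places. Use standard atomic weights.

202.01 g/mol

Atom tally by fragment:
  pyridine ring core → C:5 H:5 N:1
  (− 2 ring H displaced by substituents)
  + COOH → C:1 H:1 O:2
  + Br → Br:1
Element totals:
  C: 6
  H: 4
  Br: 1
  N: 1
  O: 2
Molecular formula: C6H4BrNO2.
  M = 6(12.011) + 4(1.008) + 79.904 + 14.007 + 2(15.999)
    = 72.066 + 4.032 + 79.904 + 14.007 + 31.998 = 202.007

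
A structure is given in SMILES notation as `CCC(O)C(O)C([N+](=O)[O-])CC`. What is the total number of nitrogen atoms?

Atom tally by fragment:
  CH3 → C:1 H:3
  CH2 → C:1 H:2
  CH(OH) → C:1 H:2 O:1
  CH(OH) → C:1 H:2 O:1
  CH(NO2) → C:1 H:1 N:1 O:2
  CH2 → C:1 H:2
  CH3 → C:1 H:3
Element totals:
  C: 7
  H: 15
  N: 1
  O: 4

1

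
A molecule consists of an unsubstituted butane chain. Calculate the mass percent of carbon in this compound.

82.66%

Atom tally by fragment:
  CH3 → C:1 H:3
  CH2 → C:1 H:2
  CH2 → C:1 H:2
  CH3 → C:1 H:3
Element totals:
  C: 4
  H: 10
Molecular formula: C4H10.
Molar mass = 58.124 g/mol.
Mass from C: 4 × 12.011 = 48.044 g/mol.
%C = 48.044 / 58.124 × 100 = 82.66%.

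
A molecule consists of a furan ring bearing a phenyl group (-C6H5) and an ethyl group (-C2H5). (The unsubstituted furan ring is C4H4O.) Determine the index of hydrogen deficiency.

Atom tally by fragment:
  furan ring core → C:4 H:4 O:1
  (− 2 ring H displaced by substituents)
  + C6H5 → C:6 H:5
  + C2H5 → C:2 H:5
Element totals:
  C: 12
  H: 12
  O: 1
Molecular formula: C12H12O.
DoU = (2C + 2 + N − H − X) / 2 = (2·12 + 2 + 0 − 12 − 0) / 2 = 7.

7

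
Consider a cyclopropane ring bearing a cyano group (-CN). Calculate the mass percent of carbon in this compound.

71.61%

Atom tally by fragment:
  cyclopropane ring core → C:3 H:6
  (− 1 ring H displaced by substituents)
  + CN → C:1 N:1
Element totals:
  C: 4
  H: 5
  N: 1
Molecular formula: C4H5N.
Molar mass = 67.091 g/mol.
Mass from C: 4 × 12.011 = 48.044 g/mol.
%C = 48.044 / 67.091 × 100 = 71.61%.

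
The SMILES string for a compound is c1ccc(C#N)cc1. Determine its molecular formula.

Atom tally by fragment:
  benzene ring core → C:6 H:6
  (− 1 ring H displaced by substituents)
  + CN → C:1 N:1
Element totals:
  C: 7
  H: 5
  N: 1

C7H5N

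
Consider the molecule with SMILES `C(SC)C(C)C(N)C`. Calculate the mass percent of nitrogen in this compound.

Atom tally by fragment:
  CH3SCH2 → C:2 H:5 S:1
  CH(CH3) → C:2 H:4
  CH(NH2) → C:1 H:3 N:1
  CH3 → C:1 H:3
Element totals:
  C: 6
  H: 15
  N: 1
  S: 1
Molecular formula: C6H15NS.
Molar mass = 133.253 g/mol.
Mass from N: 1 × 14.007 = 14.007 g/mol.
%N = 14.007 / 133.253 × 100 = 10.51%.

10.51%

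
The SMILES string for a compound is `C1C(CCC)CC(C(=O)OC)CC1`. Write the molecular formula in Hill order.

C11H20O2

Atom tally by fragment:
  cyclohexane ring core → C:6 H:12
  (− 2 ring H displaced by substituents)
  + CH2CH2CH3 → C:3 H:7
  + COOCH3 → C:2 H:3 O:2
Element totals:
  C: 11
  H: 20
  O: 2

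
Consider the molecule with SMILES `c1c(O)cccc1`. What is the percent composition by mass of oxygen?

17.00%

Atom tally by fragment:
  benzene ring core → C:6 H:6
  (− 1 ring H displaced by substituents)
  + OH → O:1 H:1
Element totals:
  C: 6
  H: 6
  O: 1
Molecular formula: C6H6O.
Molar mass = 94.113 g/mol.
Mass from O: 1 × 15.999 = 15.999 g/mol.
%O = 15.999 / 94.113 × 100 = 17.00%.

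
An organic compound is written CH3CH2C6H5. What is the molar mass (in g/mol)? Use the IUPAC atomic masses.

106.17 g/mol

Atom tally by fragment:
  CH3 → C:1 H:3
  CH2C6H5 → C:7 H:7
Element totals:
  C: 8
  H: 10
Molecular formula: C8H10.
  M = 8(12.011) + 10(1.008)
    = 96.088 + 10.080 = 106.168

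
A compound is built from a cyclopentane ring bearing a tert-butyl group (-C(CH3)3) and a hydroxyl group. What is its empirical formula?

Atom tally by fragment:
  cyclopentane ring core → C:5 H:10
  (− 2 ring H displaced by substituents)
  + C(CH3)3 → C:4 H:9
  + OH → O:1 H:1
Element totals:
  C: 9
  H: 18
  O: 1
Molecular formula: C9H18O.
gcd of subscripts (9, 18, 1) = 1, so the empirical formula equals the molecular formula.

C9H18O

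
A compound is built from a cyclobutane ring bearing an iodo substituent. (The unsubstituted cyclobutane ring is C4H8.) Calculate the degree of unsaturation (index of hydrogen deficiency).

1

Atom tally by fragment:
  cyclobutane ring core → C:4 H:8
  (− 1 ring H displaced by substituents)
  + I → I:1
Element totals:
  C: 4
  H: 7
  I: 1
Molecular formula: C4H7I.
DoU = (2C + 2 + N − H − X) / 2 = (2·4 + 2 + 0 − 7 − 1) / 2 = 1.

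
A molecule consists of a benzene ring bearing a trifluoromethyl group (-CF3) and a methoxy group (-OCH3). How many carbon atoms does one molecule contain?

8

Atom tally by fragment:
  benzene ring core → C:6 H:6
  (− 2 ring H displaced by substituents)
  + CF3 → C:1 F:3
  + OCH3 → C:1 H:3 O:1
Element totals:
  C: 8
  H: 7
  F: 3
  O: 1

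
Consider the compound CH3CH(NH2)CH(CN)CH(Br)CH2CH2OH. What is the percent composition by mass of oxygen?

Element totals:
  C: 7
  H: 13
  Br: 1
  N: 2
  O: 1
Molecular formula: C7H13BrN2O.
Molar mass = 221.098 g/mol.
Mass from O: 1 × 15.999 = 15.999 g/mol.
%O = 15.999 / 221.098 × 100 = 7.24%.

7.24%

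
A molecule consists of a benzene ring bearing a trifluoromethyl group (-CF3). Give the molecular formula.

C7H5F3

Atom tally by fragment:
  benzene ring core → C:6 H:6
  (− 1 ring H displaced by substituents)
  + CF3 → C:1 F:3
Element totals:
  C: 7
  H: 5
  F: 3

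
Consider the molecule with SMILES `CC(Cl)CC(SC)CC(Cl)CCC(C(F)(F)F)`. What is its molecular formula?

C11H19Cl2F3S

Atom tally by fragment:
  CH3 → C:1 H:3
  CH(Cl) → C:1 H:1 Cl:1
  CH2 → C:1 H:2
  CH(SCH3) → C:2 H:4 S:1
  CH2 → C:1 H:2
  CH(Cl) → C:1 H:1 Cl:1
  CH2 → C:1 H:2
  CH2 → C:1 H:2
  CH2CF3 → C:2 H:2 F:3
Element totals:
  C: 11
  H: 19
  Cl: 2
  F: 3
  S: 1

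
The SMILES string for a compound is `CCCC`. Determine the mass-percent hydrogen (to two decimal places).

17.34%

Atom tally by fragment:
  CH3 → C:1 H:3
  CH2 → C:1 H:2
  CH2 → C:1 H:2
  CH3 → C:1 H:3
Element totals:
  C: 4
  H: 10
Molecular formula: C4H10.
Molar mass = 58.124 g/mol.
Mass from H: 10 × 1.008 = 10.080 g/mol.
%H = 10.080 / 58.124 × 100 = 17.34%.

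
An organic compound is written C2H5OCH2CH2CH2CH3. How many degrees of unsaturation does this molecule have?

0

Atom tally by fragment:
  C2H5OCH2 → C:3 H:7 O:1
  CH2 → C:1 H:2
  CH2 → C:1 H:2
  CH3 → C:1 H:3
Element totals:
  C: 6
  H: 14
  O: 1
Molecular formula: C6H14O.
DoU = (2C + 2 + N − H − X) / 2 = (2·6 + 2 + 0 − 14 − 0) / 2 = 0.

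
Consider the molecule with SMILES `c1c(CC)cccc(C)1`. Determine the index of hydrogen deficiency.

4

Atom tally by fragment:
  benzene ring core → C:6 H:6
  (− 2 ring H displaced by substituents)
  + C2H5 → C:2 H:5
  + CH3 → C:1 H:3
Element totals:
  C: 9
  H: 12
Molecular formula: C9H12.
DoU = (2C + 2 + N − H − X) / 2 = (2·9 + 2 + 0 − 12 − 0) / 2 = 4.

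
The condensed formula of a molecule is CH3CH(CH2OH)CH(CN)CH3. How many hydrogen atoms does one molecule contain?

Atom tally by fragment:
  CH3 → C:1 H:3
  CH(CH2OH) → C:2 H:4 O:1
  CH(CN) → C:2 H:1 N:1
  CH3 → C:1 H:3
Element totals:
  C: 6
  H: 11
  N: 1
  O: 1

11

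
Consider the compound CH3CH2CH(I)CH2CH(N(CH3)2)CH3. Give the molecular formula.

C8H18IN

Atom tally by fragment:
  CH3 → C:1 H:3
  CH2 → C:1 H:2
  CH(I) → C:1 H:1 I:1
  CH2 → C:1 H:2
  CH(N(CH3)2) → C:3 H:7 N:1
  CH3 → C:1 H:3
Element totals:
  C: 8
  H: 18
  I: 1
  N: 1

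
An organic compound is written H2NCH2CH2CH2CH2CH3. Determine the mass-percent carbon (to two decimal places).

Element totals:
  C: 5
  H: 13
  N: 1
Molecular formula: C5H13N.
Molar mass = 87.166 g/mol.
Mass from C: 5 × 12.011 = 60.055 g/mol.
%C = 60.055 / 87.166 × 100 = 68.90%.

68.90%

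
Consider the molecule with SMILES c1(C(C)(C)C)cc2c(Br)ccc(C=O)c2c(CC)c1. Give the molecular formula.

C17H19BrO

Atom tally by fragment:
  naphthalene ring system core → C:10 H:8
  (− 4 ring H displaced by substituents)
  + C(CH3)3 → C:4 H:9
  + Br → Br:1
  + CHO → C:1 H:1 O:1
  + C2H5 → C:2 H:5
Element totals:
  C: 17
  H: 19
  Br: 1
  O: 1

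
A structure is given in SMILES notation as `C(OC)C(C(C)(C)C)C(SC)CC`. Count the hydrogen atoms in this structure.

Atom tally by fragment:
  CH3OCH2 → C:2 H:5 O:1
  CH(C(CH3)3) → C:5 H:10
  CH(SCH3) → C:2 H:4 S:1
  CH2 → C:1 H:2
  CH3 → C:1 H:3
Element totals:
  C: 11
  H: 24
  O: 1
  S: 1

24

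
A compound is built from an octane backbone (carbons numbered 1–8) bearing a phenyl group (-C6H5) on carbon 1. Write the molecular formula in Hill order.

Atom tally by fragment:
  C6H5CH2 → C:7 H:7
  CH2 → C:1 H:2
  CH2 → C:1 H:2
  CH2 → C:1 H:2
  CH2 → C:1 H:2
  CH2 → C:1 H:2
  CH2 → C:1 H:2
  CH3 → C:1 H:3
Element totals:
  C: 14
  H: 22

C14H22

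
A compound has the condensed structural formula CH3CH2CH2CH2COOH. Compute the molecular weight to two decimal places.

Atom tally by fragment:
  CH3 → C:1 H:3
  CH2 → C:1 H:2
  CH2 → C:1 H:2
  CH2COOH → C:2 H:3 O:2
Element totals:
  C: 5
  H: 10
  O: 2
Molecular formula: C5H10O2.
  M = 5(12.011) + 10(1.008) + 2(15.999)
    = 60.055 + 10.080 + 31.998 = 102.133

102.13 g/mol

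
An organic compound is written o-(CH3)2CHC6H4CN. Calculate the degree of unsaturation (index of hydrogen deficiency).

6

Atom tally by fragment:
  benzene ring core → C:6 H:6
  (− 2 ring H displaced by substituents)
  + CH(CH3)2 → C:3 H:7
  + CN → C:1 N:1
Element totals:
  C: 10
  H: 11
  N: 1
Molecular formula: C10H11N.
DoU = (2C + 2 + N − H − X) / 2 = (2·10 + 2 + 1 − 11 − 0) / 2 = 6.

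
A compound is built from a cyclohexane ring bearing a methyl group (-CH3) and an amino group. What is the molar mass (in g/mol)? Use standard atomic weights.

Atom tally by fragment:
  cyclohexane ring core → C:6 H:12
  (− 2 ring H displaced by substituents)
  + CH3 → C:1 H:3
  + NH2 → N:1 H:2
Element totals:
  C: 7
  H: 15
  N: 1
Molecular formula: C7H15N.
  M = 7(12.011) + 15(1.008) + 14.007
    = 84.077 + 15.120 + 14.007 = 113.204

113.20 g/mol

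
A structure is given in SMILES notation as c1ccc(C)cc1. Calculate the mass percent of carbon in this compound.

Atom tally by fragment:
  benzene ring core → C:6 H:6
  (− 1 ring H displaced by substituents)
  + CH3 → C:1 H:3
Element totals:
  C: 7
  H: 8
Molecular formula: C7H8.
Molar mass = 92.141 g/mol.
Mass from C: 7 × 12.011 = 84.077 g/mol.
%C = 84.077 / 92.141 × 100 = 91.25%.

91.25%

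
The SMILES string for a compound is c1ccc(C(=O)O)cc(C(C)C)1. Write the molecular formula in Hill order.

Atom tally by fragment:
  benzene ring core → C:6 H:6
  (− 2 ring H displaced by substituents)
  + COOH → C:1 H:1 O:2
  + CH(CH3)2 → C:3 H:7
Element totals:
  C: 10
  H: 12
  O: 2

C10H12O2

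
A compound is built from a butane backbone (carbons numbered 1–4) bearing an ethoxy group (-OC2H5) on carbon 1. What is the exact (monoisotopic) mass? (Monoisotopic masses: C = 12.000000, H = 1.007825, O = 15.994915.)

Atom tally by fragment:
  C2H5OCH2 → C:3 H:7 O:1
  CH2 → C:1 H:2
  CH2 → C:1 H:2
  CH3 → C:1 H:3
Element totals:
  C: 6
  H: 14
  O: 1
Molecular formula: C6H14O.
  M = 6(12.0) + 14(1.007825) + 15.994915
    = 72.000000 + 14.109550 + 15.994915 = 102.104465

102.1045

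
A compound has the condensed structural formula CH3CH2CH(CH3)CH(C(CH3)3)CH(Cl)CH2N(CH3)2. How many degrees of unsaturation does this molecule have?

Atom tally by fragment:
  CH3 → C:1 H:3
  CH2 → C:1 H:2
  CH(CH3) → C:2 H:4
  CH(C(CH3)3) → C:5 H:10
  CH(Cl) → C:1 H:1 Cl:1
  CH2N(CH3)2 → C:3 H:8 N:1
Element totals:
  C: 13
  H: 28
  Cl: 1
  N: 1
Molecular formula: C13H28ClN.
DoU = (2C + 2 + N − H − X) / 2 = (2·13 + 2 + 1 − 28 − 1) / 2 = 0.

0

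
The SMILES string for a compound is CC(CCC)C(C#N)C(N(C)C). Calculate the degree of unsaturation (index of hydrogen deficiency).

Atom tally by fragment:
  CH3 → C:1 H:3
  CH(CH2CH2CH3) → C:4 H:8
  CH(CN) → C:2 H:1 N:1
  CH2N(CH3)2 → C:3 H:8 N:1
Element totals:
  C: 10
  H: 20
  N: 2
Molecular formula: C10H20N2.
DoU = (2C + 2 + N − H − X) / 2 = (2·10 + 2 + 2 − 20 − 0) / 2 = 2.

2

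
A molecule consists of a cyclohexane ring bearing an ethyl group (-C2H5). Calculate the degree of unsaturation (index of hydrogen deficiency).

1

Atom tally by fragment:
  cyclohexane ring core → C:6 H:12
  (− 1 ring H displaced by substituents)
  + C2H5 → C:2 H:5
Element totals:
  C: 8
  H: 16
Molecular formula: C8H16.
DoU = (2C + 2 + N − H − X) / 2 = (2·8 + 2 + 0 − 16 − 0) / 2 = 1.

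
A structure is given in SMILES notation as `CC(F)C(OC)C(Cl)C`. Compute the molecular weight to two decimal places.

Atom tally by fragment:
  CH3 → C:1 H:3
  CH(F) → C:1 H:1 F:1
  CH(OCH3) → C:2 H:4 O:1
  CH(Cl) → C:1 H:1 Cl:1
  CH3 → C:1 H:3
Element totals:
  C: 6
  H: 12
  Cl: 1
  F: 1
  O: 1
Molecular formula: C6H12ClFO.
  M = 6(12.011) + 12(1.008) + 35.45 + 18.998 + 15.999
    = 72.066 + 12.096 + 35.450 + 18.998 + 15.999 = 154.609

154.61 g/mol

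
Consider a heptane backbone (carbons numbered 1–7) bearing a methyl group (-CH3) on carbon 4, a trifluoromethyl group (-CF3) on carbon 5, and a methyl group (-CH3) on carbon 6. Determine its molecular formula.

C10H19F3

Atom tally by fragment:
  CH3 → C:1 H:3
  CH2 → C:1 H:2
  CH2 → C:1 H:2
  CH(CH3) → C:2 H:4
  CH(CF3) → C:2 H:1 F:3
  CH(CH3) → C:2 H:4
  CH3 → C:1 H:3
Element totals:
  C: 10
  H: 19
  F: 3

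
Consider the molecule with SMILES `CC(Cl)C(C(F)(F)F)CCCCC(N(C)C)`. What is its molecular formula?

C11H21ClF3N

Atom tally by fragment:
  CH3 → C:1 H:3
  CH(Cl) → C:1 H:1 Cl:1
  CH(CF3) → C:2 H:1 F:3
  CH2 → C:1 H:2
  CH2 → C:1 H:2
  CH2 → C:1 H:2
  CH2 → C:1 H:2
  CH2N(CH3)2 → C:3 H:8 N:1
Element totals:
  C: 11
  H: 21
  Cl: 1
  F: 3
  N: 1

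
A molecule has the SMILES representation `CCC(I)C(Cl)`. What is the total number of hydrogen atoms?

8

Atom tally by fragment:
  CH3 → C:1 H:3
  CH2 → C:1 H:2
  CH(I) → C:1 H:1 I:1
  CH2Cl → C:1 H:2 Cl:1
Element totals:
  C: 4
  H: 8
  Cl: 1
  I: 1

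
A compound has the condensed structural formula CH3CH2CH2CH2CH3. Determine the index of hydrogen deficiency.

0

Atom tally by fragment:
  CH3 → C:1 H:3
  CH2 → C:1 H:2
  CH2 → C:1 H:2
  CH2 → C:1 H:2
  CH3 → C:1 H:3
Element totals:
  C: 5
  H: 12
Molecular formula: C5H12.
DoU = (2C + 2 + N − H − X) / 2 = (2·5 + 2 + 0 − 12 − 0) / 2 = 0.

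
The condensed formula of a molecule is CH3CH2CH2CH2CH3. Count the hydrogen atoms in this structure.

12

Atom tally by fragment:
  CH3 → C:1 H:3
  CH2 → C:1 H:2
  CH2 → C:1 H:2
  CH2 → C:1 H:2
  CH3 → C:1 H:3
Element totals:
  C: 5
  H: 12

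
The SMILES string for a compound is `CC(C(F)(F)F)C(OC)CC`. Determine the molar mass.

Atom tally by fragment:
  CH3 → C:1 H:3
  CH(CF3) → C:2 H:1 F:3
  CH(OCH3) → C:2 H:4 O:1
  CH2 → C:1 H:2
  CH3 → C:1 H:3
Element totals:
  C: 7
  H: 13
  F: 3
  O: 1
Molecular formula: C7H13F3O.
  M = 7(12.011) + 13(1.008) + 3(18.998) + 15.999
    = 84.077 + 13.104 + 56.994 + 15.999 = 170.174

170.17 g/mol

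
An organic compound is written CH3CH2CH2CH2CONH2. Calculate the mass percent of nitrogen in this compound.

Atom tally by fragment:
  CH3 → C:1 H:3
  CH2 → C:1 H:2
  CH2 → C:1 H:2
  CH2CONH2 → C:2 H:4 O:1 N:1
Element totals:
  C: 5
  H: 11
  N: 1
  O: 1
Molecular formula: C5H11NO.
Molar mass = 101.149 g/mol.
Mass from N: 1 × 14.007 = 14.007 g/mol.
%N = 14.007 / 101.149 × 100 = 13.85%.

13.85%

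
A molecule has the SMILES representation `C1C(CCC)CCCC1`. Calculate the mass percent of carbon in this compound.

85.63%

Atom tally by fragment:
  cyclohexane ring core → C:6 H:12
  (− 1 ring H displaced by substituents)
  + CH2CH2CH3 → C:3 H:7
Element totals:
  C: 9
  H: 18
Molecular formula: C9H18.
Molar mass = 126.243 g/mol.
Mass from C: 9 × 12.011 = 108.099 g/mol.
%C = 108.099 / 126.243 × 100 = 85.63%.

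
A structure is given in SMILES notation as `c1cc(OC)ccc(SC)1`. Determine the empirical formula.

Atom tally by fragment:
  benzene ring core → C:6 H:6
  (− 2 ring H displaced by substituents)
  + OCH3 → C:1 H:3 O:1
  + SCH3 → C:1 H:3 S:1
Element totals:
  C: 8
  H: 10
  O: 1
  S: 1
Molecular formula: C8H10OS.
gcd of subscripts (8, 10, 1, 1) = 1, so the empirical formula equals the molecular formula.

C8H10OS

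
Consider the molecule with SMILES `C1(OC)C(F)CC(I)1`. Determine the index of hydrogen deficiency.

Atom tally by fragment:
  cyclobutane ring core → C:4 H:8
  (− 3 ring H displaced by substituents)
  + OCH3 → C:1 H:3 O:1
  + F → F:1
  + I → I:1
Element totals:
  C: 5
  H: 8
  F: 1
  I: 1
  O: 1
Molecular formula: C5H8FIO.
DoU = (2C + 2 + N − H − X) / 2 = (2·5 + 2 + 0 − 8 − 2) / 2 = 1.

1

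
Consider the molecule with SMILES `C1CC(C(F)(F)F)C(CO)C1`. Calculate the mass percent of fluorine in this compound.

33.89%

Atom tally by fragment:
  cyclopentane ring core → C:5 H:10
  (− 2 ring H displaced by substituents)
  + CF3 → C:1 F:3
  + CH2OH → C:1 H:3 O:1
Element totals:
  C: 7
  H: 11
  F: 3
  O: 1
Molecular formula: C7H11F3O.
Molar mass = 168.158 g/mol.
Mass from F: 3 × 18.998 = 56.994 g/mol.
%F = 56.994 / 168.158 × 100 = 33.89%.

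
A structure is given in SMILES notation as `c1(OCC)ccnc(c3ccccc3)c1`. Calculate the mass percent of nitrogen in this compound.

Atom tally by fragment:
  pyridine ring core → C:5 H:5 N:1
  (− 2 ring H displaced by substituents)
  + OC2H5 → C:2 H:5 O:1
  + C6H5 → C:6 H:5
Element totals:
  C: 13
  H: 13
  N: 1
  O: 1
Molecular formula: C13H13NO.
Molar mass = 199.253 g/mol.
Mass from N: 1 × 14.007 = 14.007 g/mol.
%N = 14.007 / 199.253 × 100 = 7.03%.

7.03%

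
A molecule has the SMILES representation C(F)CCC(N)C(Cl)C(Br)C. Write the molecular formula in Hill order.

C7H14BrClFN

Atom tally by fragment:
  FCH2 → C:1 H:2 F:1
  CH2 → C:1 H:2
  CH2 → C:1 H:2
  CH(NH2) → C:1 H:3 N:1
  CH(Cl) → C:1 H:1 Cl:1
  CH(Br) → C:1 H:1 Br:1
  CH3 → C:1 H:3
Element totals:
  C: 7
  H: 14
  Br: 1
  Cl: 1
  F: 1
  N: 1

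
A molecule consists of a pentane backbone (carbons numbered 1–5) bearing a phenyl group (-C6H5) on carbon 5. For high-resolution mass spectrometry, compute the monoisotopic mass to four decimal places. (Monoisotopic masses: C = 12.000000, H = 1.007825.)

148.1252

Atom tally by fragment:
  CH3 → C:1 H:3
  CH2 → C:1 H:2
  CH2 → C:1 H:2
  CH2 → C:1 H:2
  CH2C6H5 → C:7 H:7
Element totals:
  C: 11
  H: 16
Molecular formula: C11H16.
  M = 11(12.0) + 16(1.007825)
    = 132.000000 + 16.125200 = 148.125200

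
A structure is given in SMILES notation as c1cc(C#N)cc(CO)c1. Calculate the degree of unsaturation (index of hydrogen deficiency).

6

Atom tally by fragment:
  benzene ring core → C:6 H:6
  (− 2 ring H displaced by substituents)
  + CN → C:1 N:1
  + CH2OH → C:1 H:3 O:1
Element totals:
  C: 8
  H: 7
  N: 1
  O: 1
Molecular formula: C8H7NO.
DoU = (2C + 2 + N − H − X) / 2 = (2·8 + 2 + 1 − 7 − 0) / 2 = 6.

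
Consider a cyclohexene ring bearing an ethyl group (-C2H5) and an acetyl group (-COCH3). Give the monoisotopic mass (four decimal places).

152.1201

Atom tally by fragment:
  cyclohexene ring core → C:6 H:10
  (− 2 ring H displaced by substituents)
  + C2H5 → C:2 H:5
  + COCH3 → C:2 H:3 O:1
Element totals:
  C: 10
  H: 16
  O: 1
Molecular formula: C10H16O.
  M = 10(12.0) + 16(1.007825) + 15.994915
    = 120.000000 + 16.125200 + 15.994915 = 152.120115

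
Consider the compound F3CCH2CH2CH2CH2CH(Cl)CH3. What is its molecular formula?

C7H12ClF3

Atom tally by fragment:
  F3CCH2 → C:2 H:2 F:3
  CH2 → C:1 H:2
  CH2 → C:1 H:2
  CH2 → C:1 H:2
  CH(Cl) → C:1 H:1 Cl:1
  CH3 → C:1 H:3
Element totals:
  C: 7
  H: 12
  Cl: 1
  F: 3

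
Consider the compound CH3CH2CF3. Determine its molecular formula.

C3H5F3

Element totals:
  C: 3
  H: 5
  F: 3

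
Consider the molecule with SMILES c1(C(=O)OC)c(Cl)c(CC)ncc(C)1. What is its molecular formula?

C10H12ClNO2

Atom tally by fragment:
  pyridine ring core → C:5 H:5 N:1
  (− 4 ring H displaced by substituents)
  + COOCH3 → C:2 H:3 O:2
  + Cl → Cl:1
  + C2H5 → C:2 H:5
  + CH3 → C:1 H:3
Element totals:
  C: 10
  H: 12
  Cl: 1
  N: 1
  O: 2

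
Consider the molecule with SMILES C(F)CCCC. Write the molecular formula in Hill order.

Atom tally by fragment:
  FCH2 → C:1 H:2 F:1
  CH2 → C:1 H:2
  CH2 → C:1 H:2
  CH2 → C:1 H:2
  CH3 → C:1 H:3
Element totals:
  C: 5
  H: 11
  F: 1

C5H11F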